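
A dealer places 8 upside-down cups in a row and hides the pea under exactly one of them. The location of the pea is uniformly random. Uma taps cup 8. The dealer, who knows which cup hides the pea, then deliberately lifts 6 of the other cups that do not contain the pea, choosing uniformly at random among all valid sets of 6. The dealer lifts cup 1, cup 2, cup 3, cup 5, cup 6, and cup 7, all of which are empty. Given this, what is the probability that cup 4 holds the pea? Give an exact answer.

7/8

Condition on the true location of the pea.
If it is under any of cups 1, 2, 3, 5, 6, and 7 (prior 1/8 each): that cup was opened and seen not to hold the prize — ruled out; weight (1/8)·0 = 0 each.
If it is under cup 4 (prior 1/8): the dealer has no choice, probability 1; weight (1/8)·1 = 1/8.
If it is under cup 8 (prior 1/8): the dealer has 7 equally likely choices, so probability 1/7; weight (1/8)·(1/7) = 1/56.
The weights sum to 1/7.
So P(the pea under cup 4 | the dealer opened cup 1, cup 2, cup 3, cup 5, cup 6, and cup 7) = (1/8) / (1/7) = 7/8.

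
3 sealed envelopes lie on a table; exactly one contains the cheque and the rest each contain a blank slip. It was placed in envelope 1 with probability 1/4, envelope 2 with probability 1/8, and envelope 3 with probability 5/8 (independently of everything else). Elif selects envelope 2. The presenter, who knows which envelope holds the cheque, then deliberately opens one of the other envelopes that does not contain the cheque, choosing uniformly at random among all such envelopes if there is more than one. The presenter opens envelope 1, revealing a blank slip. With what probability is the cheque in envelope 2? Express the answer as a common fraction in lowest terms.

Condition on the true location of the cheque.
If it is in envelope 1 (prior 1/4): the presenter opened envelope 1, so this case is ruled out; weight (1/4)·0 = 0.
If it is in envelope 2 (prior 1/8): the presenter has 2 equally likely choices, so probability 1/2; weight (1/8)·(1/2) = 1/16.
If it is in envelope 3 (prior 5/8): the presenter has no choice, probability 1; weight (5/8)·1 = 5/8.
The weights sum to 11/16.
So P(the cheque in envelope 2 | the presenter opened envelope 1) = (1/16) / (11/16) = 1/11.

1/11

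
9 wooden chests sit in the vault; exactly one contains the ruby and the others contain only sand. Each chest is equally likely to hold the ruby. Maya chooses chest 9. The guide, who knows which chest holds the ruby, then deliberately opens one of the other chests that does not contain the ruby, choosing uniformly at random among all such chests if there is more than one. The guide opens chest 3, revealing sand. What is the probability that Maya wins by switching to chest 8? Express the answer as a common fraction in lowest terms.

8/63

Condition on the true location of the ruby.
If it is in any of chests 1, 2, 4, 5, 6, 7, and 8 (prior 1/9 each): the guide has 7 equally likely choices, so probability 1/7; weight (1/9)·(1/7) = 1/63 each.
If it is in chest 3 (prior 1/9): the guide opened chest 3, so this case is ruled out; weight (1/9)·0 = 0.
If it is in chest 9 (prior 1/9): the guide has 8 equally likely choices, so probability 1/8; weight (1/9)·(1/8) = 1/72.
The weights sum to 1/8.
So P(the ruby in chest 8 | the guide opened chest 3) = (1/63) / (1/8) = 8/63.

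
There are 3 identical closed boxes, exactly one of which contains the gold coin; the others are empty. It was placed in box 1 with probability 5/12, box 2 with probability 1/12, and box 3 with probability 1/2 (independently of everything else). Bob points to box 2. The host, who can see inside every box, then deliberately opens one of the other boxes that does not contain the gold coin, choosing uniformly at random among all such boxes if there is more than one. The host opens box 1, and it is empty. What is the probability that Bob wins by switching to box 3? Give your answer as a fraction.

Condition on the true location of the gold coin.
If it is in box 1 (prior 5/12): the host opened box 1, so this case is ruled out; weight (5/12)·0 = 0.
If it is in box 2 (prior 1/12): the host has 2 equally likely choices, so probability 1/2; weight (1/12)·(1/2) = 1/24.
If it is in box 3 (prior 1/2): the host has no choice, probability 1; weight (1/2)·1 = 1/2.
The weights sum to 13/24.
So P(the gold coin in box 3 | the host opened box 1) = (1/2) / (13/24) = 12/13.

12/13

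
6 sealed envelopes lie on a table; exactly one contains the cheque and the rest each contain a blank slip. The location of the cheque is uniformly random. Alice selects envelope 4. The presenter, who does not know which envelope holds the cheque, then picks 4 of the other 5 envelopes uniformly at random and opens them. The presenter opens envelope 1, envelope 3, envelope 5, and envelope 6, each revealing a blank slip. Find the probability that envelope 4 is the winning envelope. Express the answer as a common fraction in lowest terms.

Consider each possible location of the cheque in turn.
If it is in any of envelopes 1, 3, 5, and 6 (prior 1/6 each): that envelope was opened and seen not to hold the prize — ruled out; weight (1/6)·0 = 0 each.
If it is in either of envelopes 2 and 4 (prior 1/6 each): the presenter picks exactly this set with probability 1/5 regardless, and none is the prize; weight (1/6)·(1/5) = 1/30 each.
The weights sum to 1/15.
So P(the cheque in envelope 4 | the presenter opened envelope 1, envelope 3, envelope 5, and envelope 6) = (1/30) / (1/15) = 1/2.

1/2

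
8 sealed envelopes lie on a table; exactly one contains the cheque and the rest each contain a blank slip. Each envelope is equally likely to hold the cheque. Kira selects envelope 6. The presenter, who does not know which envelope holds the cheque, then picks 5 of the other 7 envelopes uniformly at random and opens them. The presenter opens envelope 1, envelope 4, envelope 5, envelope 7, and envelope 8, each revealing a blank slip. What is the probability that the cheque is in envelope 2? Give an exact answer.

1/3

Because the presenter chose which envelopes to open without knowing where the cheque is, the choice is independent of the prize location. Learning that none of the 5 opened envelopes holds the cheque simply rules out those 5 locations and leaves the remaining 3 envelopes still equally likely by symmetry.
So P(the cheque in envelope 2) = 1/3.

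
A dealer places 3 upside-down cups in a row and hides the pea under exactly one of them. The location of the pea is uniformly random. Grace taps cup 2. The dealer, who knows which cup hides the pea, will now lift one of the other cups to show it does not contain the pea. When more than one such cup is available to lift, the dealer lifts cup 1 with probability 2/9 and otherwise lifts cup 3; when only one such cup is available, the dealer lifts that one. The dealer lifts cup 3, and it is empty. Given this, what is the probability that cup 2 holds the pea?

7/16

Condition on the true location of the pea.
If it is under cup 1 (prior 1/3): only cup 3 is available, probability 1; weight (1/3)·1 = 1/3.
If it is under cup 2 (prior 1/3): cup 1 is available but not opened, probability 7/9; weight (1/3)·(7/9) = 7/27.
If it is under cup 3 (prior 1/3): the dealer opened cup 3, so this case is ruled out; weight (1/3)·0 = 0.
The weights sum to 16/27.
So P(the pea under cup 2 | the dealer opened cup 3) = (7/27) / (16/27) = 7/16.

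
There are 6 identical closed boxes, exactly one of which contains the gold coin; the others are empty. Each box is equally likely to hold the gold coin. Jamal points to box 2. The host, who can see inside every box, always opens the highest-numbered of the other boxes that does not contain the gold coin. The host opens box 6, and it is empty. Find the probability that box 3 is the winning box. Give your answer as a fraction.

Condition on the true location of the gold coin.
If it is in any of boxes 1, 2, 3, 4, and 5 (prior 1/6 each): box 6 is the highest-numbered option available, probability 1; weight (1/6)·1 = 1/6 each.
If it is in box 6 (prior 1/6): the host opened box 6, so this case is ruled out; weight (1/6)·0 = 0.
The weights sum to 5/6.
So P(the gold coin in box 3 | the host opened box 6) = (1/6) / (5/6) = 1/5.

1/5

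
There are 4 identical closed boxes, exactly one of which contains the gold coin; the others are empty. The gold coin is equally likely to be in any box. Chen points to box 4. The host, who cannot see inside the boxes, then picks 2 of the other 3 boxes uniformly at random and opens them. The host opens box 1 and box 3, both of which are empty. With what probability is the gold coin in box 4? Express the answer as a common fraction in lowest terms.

1/2

Condition on the true location of the gold coin.
If it is in either of boxes 1 and 3 (prior 1/4 each): that box was opened and seen not to hold the prize — ruled out; weight (1/4)·0 = 0 each.
If it is in either of boxes 2 and 4 (prior 1/4 each): the host picks exactly this set with probability 1/3 regardless, and none is the prize; weight (1/4)·(1/3) = 1/12 each.
The weights sum to 1/6.
So P(the gold coin in box 4 | the host opened box 1 and box 3) = (1/12) / (1/6) = 1/2.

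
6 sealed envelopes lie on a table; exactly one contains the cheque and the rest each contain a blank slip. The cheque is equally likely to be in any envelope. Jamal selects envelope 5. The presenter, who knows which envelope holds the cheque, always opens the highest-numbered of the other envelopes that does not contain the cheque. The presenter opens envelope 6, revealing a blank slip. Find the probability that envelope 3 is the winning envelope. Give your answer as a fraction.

Condition on the true location of the cheque.
If it is in any of envelopes 1, 2, 3, 4, and 5 (prior 1/6 each): envelope 6 is the highest-numbered option available, probability 1; weight (1/6)·1 = 1/6 each.
If it is in envelope 6 (prior 1/6): the presenter opened envelope 6, so this case is ruled out; weight (1/6)·0 = 0.
The weights sum to 5/6.
So P(the cheque in envelope 3 | the presenter opened envelope 6) = (1/6) / (5/6) = 1/5.

1/5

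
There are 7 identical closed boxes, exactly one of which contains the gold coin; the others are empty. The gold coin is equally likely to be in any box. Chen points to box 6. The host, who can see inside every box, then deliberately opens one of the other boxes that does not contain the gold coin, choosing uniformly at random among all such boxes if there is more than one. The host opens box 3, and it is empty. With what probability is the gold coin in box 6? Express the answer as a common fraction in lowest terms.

Consider each possible location of the gold coin in turn.
If it is in any of boxes 1, 2, 4, 5, and 7 (prior 1/7 each): the host has 5 equally likely choices, so probability 1/5; weight (1/7)·(1/5) = 1/35 each.
If it is in box 3 (prior 1/7): the host opened box 3, so this case is ruled out; weight (1/7)·0 = 0.
If it is in box 6 (prior 1/7): the host has 6 equally likely choices, so probability 1/6; weight (1/7)·(1/6) = 1/42.
The weights sum to 1/6.
So P(the gold coin in box 6 | the host opened box 3) = (1/42) / (1/6) = 1/7.

1/7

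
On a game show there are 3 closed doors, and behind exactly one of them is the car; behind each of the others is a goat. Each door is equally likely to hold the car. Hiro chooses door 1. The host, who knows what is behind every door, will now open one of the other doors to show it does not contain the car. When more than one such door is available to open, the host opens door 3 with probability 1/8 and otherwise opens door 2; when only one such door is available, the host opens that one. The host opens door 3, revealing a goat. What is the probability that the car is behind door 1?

Consider each possible location of the car in turn.
If it is behind door 1 (prior 1/3): door 3 is available, opened with probability 1/8; weight (1/3)·(1/8) = 1/24.
If it is behind door 2 (prior 1/3): only door 3 is available, probability 1; weight (1/3)·1 = 1/3.
If it is behind door 3 (prior 1/3): the host opened door 3, so this case is ruled out; weight (1/3)·0 = 0.
The weights sum to 3/8.
So P(the car behind door 1 | the host opened door 3) = (1/24) / (3/8) = 1/9.

1/9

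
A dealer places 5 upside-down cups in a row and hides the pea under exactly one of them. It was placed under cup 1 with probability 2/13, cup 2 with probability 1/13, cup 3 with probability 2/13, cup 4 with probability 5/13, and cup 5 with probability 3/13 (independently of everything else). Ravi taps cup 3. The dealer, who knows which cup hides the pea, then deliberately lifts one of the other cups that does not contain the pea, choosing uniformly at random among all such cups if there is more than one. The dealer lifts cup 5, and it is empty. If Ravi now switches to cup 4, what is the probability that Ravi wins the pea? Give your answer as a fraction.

10/19

Condition on the true location of the pea.
If it is under cup 1 (prior 2/13): the dealer has 3 equally likely choices, so probability 1/3; weight (2/13)·(1/3) = 2/39.
If it is under cup 2 (prior 1/13): the dealer has 3 equally likely choices, so probability 1/3; weight (1/13)·(1/3) = 1/39.
If it is under cup 3 (prior 2/13): the dealer has 4 equally likely choices, so probability 1/4; weight (2/13)·(1/4) = 1/26.
If it is under cup 4 (prior 5/13): the dealer has 3 equally likely choices, so probability 1/3; weight (5/13)·(1/3) = 5/39.
If it is under cup 5 (prior 3/13): the dealer opened cup 5, so this case is ruled out; weight (3/13)·0 = 0.
The weights sum to 19/78.
So P(the pea under cup 4 | the dealer opened cup 5) = (5/39) / (19/78) = 10/19.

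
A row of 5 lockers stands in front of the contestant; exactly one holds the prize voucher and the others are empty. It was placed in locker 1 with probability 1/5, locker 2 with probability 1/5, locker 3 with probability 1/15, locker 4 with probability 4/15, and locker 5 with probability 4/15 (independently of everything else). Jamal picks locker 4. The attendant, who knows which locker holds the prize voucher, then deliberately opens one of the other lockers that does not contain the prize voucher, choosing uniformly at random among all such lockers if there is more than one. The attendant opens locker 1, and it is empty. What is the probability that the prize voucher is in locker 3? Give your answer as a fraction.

Consider each possible location of the prize voucher in turn.
If it is in locker 1 (prior 1/5): the attendant opened locker 1, so this case is ruled out; weight (1/5)·0 = 0.
If it is in locker 2 (prior 1/5): the attendant has 3 equally likely choices, so probability 1/3; weight (1/5)·(1/3) = 1/15.
If it is in locker 3 (prior 1/15): the attendant has 3 equally likely choices, so probability 1/3; weight (1/15)·(1/3) = 1/45.
If it is in locker 4 (prior 4/15): the attendant has 4 equally likely choices, so probability 1/4; weight (4/15)·(1/4) = 1/15.
If it is in locker 5 (prior 4/15): the attendant has 3 equally likely choices, so probability 1/3; weight (4/15)·(1/3) = 4/45.
The weights sum to 11/45.
So P(the prize voucher in locker 3 | the attendant opened locker 1) = (1/45) / (11/45) = 1/11.

1/11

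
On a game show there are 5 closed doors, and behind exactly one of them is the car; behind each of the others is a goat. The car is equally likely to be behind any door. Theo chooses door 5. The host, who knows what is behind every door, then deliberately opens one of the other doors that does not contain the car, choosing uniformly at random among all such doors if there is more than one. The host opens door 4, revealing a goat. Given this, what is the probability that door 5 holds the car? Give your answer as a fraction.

Apply Bayes' rule, conditioning on where the car actually is.
If it is behind any of doors 1, 2, and 3 (prior 1/5 each): the host has 3 equally likely choices, so probability 1/3; weight (1/5)·(1/3) = 1/15 each.
If it is behind door 4 (prior 1/5): the host opened door 4, so this case is ruled out; weight (1/5)·0 = 0.
If it is behind door 5 (prior 1/5): the host has 4 equally likely choices, so probability 1/4; weight (1/5)·(1/4) = 1/20.
The weights sum to 1/4.
So P(the car behind door 5 | the host opened door 4) = (1/20) / (1/4) = 1/5.

1/5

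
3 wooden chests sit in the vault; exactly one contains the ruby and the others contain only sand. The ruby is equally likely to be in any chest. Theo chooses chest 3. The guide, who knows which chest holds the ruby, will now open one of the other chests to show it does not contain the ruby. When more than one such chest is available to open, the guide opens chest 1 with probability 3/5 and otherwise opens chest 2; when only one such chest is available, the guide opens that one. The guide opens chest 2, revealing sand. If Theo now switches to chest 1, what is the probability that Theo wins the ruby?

Apply Bayes' rule, conditioning on where the ruby actually is.
If it is in chest 1 (prior 1/3): only chest 2 is available, probability 1; weight (1/3)·1 = 1/3.
If it is in chest 2 (prior 1/3): the guide opened chest 2, so this case is ruled out; weight (1/3)·0 = 0.
If it is in chest 3 (prior 1/3): chest 1 is available but not opened, probability 2/5; weight (1/3)·(2/5) = 2/15.
The weights sum to 7/15.
So P(the ruby in chest 1 | the guide opened chest 2) = (1/3) / (7/15) = 5/7.

5/7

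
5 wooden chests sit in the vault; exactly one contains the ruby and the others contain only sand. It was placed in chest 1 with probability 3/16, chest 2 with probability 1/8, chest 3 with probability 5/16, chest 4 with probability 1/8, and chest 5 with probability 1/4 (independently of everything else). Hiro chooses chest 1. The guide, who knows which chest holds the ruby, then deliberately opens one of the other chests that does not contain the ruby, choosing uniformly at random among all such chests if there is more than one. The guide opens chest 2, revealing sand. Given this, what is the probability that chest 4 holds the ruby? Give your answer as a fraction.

Apply Bayes' rule, conditioning on where the ruby actually is.
If it is in chest 1 (prior 3/16): the guide has 4 equally likely choices, so probability 1/4; weight (3/16)·(1/4) = 3/64.
If it is in chest 2 (prior 1/8): the guide opened chest 2, so this case is ruled out; weight (1/8)·0 = 0.
If it is in chest 3 (prior 5/16): the guide has 3 equally likely choices, so probability 1/3; weight (5/16)·(1/3) = 5/48.
If it is in chest 4 (prior 1/8): the guide has 3 equally likely choices, so probability 1/3; weight (1/8)·(1/3) = 1/24.
If it is in chest 5 (prior 1/4): the guide has 3 equally likely choices, so probability 1/3; weight (1/4)·(1/3) = 1/12.
The weights sum to 53/192.
So P(the ruby in chest 4 | the guide opened chest 2) = (1/24) / (53/192) = 8/53.

8/53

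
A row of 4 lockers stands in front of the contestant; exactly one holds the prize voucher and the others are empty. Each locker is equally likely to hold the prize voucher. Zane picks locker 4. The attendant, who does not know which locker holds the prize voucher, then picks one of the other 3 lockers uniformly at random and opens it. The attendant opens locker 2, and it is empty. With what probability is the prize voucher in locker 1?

1/3

Apply Bayes' rule, conditioning on where the prize voucher actually is.
If it is in any of lockers 1, 3, and 4 (prior 1/4 each): the attendant picks locker 2 with probability 1/3 regardless, and it is not the prize; weight (1/4)·(1/3) = 1/12 each.
If it is in locker 2 (prior 1/4): the attendant opened locker 2, so this case is ruled out; weight (1/4)·0 = 0.
The weights sum to 1/4.
So P(the prize voucher in locker 1 | the attendant opened locker 2) = (1/12) / (1/4) = 1/3.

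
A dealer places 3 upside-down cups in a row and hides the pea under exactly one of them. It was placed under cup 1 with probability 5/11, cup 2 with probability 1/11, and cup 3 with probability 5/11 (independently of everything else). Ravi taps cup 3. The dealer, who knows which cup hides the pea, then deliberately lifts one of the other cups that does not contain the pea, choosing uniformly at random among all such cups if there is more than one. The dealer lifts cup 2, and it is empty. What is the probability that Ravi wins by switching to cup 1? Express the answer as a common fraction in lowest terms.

Apply Bayes' rule, conditioning on where the pea actually is.
If it is under cup 1 (prior 5/11): the dealer has no choice, probability 1; weight (5/11)·1 = 5/11.
If it is under cup 2 (prior 1/11): the dealer opened cup 2, so this case is ruled out; weight (1/11)·0 = 0.
If it is under cup 3 (prior 5/11): the dealer has 2 equally likely choices, so probability 1/2; weight (5/11)·(1/2) = 5/22.
The weights sum to 15/22.
So P(the pea under cup 1 | the dealer opened cup 2) = (5/11) / (15/22) = 2/3.

2/3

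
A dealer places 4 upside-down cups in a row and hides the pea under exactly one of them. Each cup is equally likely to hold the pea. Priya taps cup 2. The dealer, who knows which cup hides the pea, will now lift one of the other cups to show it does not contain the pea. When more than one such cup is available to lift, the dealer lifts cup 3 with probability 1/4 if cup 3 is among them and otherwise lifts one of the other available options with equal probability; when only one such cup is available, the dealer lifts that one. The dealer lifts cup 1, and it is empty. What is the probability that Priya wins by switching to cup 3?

4/13

Consider each possible location of the pea in turn.
If it is under cup 1 (prior 1/4): the dealer opened cup 1, so this case is ruled out; weight (1/4)·0 = 0.
If it is under cup 2 (prior 1/4): cup 3 is available but not opened; cup 1 gets probability (1 − 1/4)/2 = 3/8; weight (1/4)·(3/8) = 3/32.
If it is under cup 3 (prior 1/4): cup 3 holds the prize so is unavailable; the dealer chooses uniformly among the 2 others, probability 1/2; weight (1/4)·(1/2) = 1/8.
If it is under cup 4 (prior 1/4): cup 3 is available but not opened, probability 3/4; weight (1/4)·(3/4) = 3/16.
The weights sum to 13/32.
So P(the pea under cup 3 | the dealer opened cup 1) = (1/8) / (13/32) = 4/13.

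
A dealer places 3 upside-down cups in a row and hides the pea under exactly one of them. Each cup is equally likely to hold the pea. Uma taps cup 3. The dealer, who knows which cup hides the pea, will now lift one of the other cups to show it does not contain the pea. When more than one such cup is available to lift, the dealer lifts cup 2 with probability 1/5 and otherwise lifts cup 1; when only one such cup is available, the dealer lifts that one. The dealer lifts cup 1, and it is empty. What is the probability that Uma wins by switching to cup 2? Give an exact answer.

5/9

Consider each possible location of the pea in turn.
If it is under cup 1 (prior 1/3): the dealer opened cup 1, so this case is ruled out; weight (1/3)·0 = 0.
If it is under cup 2 (prior 1/3): only cup 1 is available, probability 1; weight (1/3)·1 = 1/3.
If it is under cup 3 (prior 1/3): cup 2 is available but not opened, probability 4/5; weight (1/3)·(4/5) = 4/15.
The weights sum to 3/5.
So P(the pea under cup 2 | the dealer opened cup 1) = (1/3) / (3/5) = 5/9.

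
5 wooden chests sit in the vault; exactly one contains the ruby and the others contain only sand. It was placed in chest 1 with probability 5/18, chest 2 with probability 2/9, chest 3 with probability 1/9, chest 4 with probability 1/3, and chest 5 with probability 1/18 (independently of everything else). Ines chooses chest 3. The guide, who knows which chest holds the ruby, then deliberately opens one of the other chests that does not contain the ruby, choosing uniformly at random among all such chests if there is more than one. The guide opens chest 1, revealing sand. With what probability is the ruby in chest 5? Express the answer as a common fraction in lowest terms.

2/25

Apply Bayes' rule, conditioning on where the ruby actually is.
If it is in chest 1 (prior 5/18): the guide opened chest 1, so this case is ruled out; weight (5/18)·0 = 0.
If it is in chest 2 (prior 2/9): the guide has 3 equally likely choices, so probability 1/3; weight (2/9)·(1/3) = 2/27.
If it is in chest 3 (prior 1/9): the guide has 4 equally likely choices, so probability 1/4; weight (1/9)·(1/4) = 1/36.
If it is in chest 4 (prior 1/3): the guide has 3 equally likely choices, so probability 1/3; weight (1/3)·(1/3) = 1/9.
If it is in chest 5 (prior 1/18): the guide has 3 equally likely choices, so probability 1/3; weight (1/18)·(1/3) = 1/54.
The weights sum to 25/108.
So P(the ruby in chest 5 | the guide opened chest 1) = (1/54) / (25/108) = 2/25.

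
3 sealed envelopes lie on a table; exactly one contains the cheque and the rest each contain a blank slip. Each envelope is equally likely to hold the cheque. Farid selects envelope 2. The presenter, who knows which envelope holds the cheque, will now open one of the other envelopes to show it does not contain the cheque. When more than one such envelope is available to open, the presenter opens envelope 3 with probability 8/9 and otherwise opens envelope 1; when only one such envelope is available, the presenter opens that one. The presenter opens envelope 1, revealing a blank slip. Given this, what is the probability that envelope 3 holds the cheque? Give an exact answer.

Apply Bayes' rule, conditioning on where the cheque actually is.
If it is in envelope 1 (prior 1/3): the presenter opened envelope 1, so this case is ruled out; weight (1/3)·0 = 0.
If it is in envelope 2 (prior 1/3): envelope 3 is available but not opened, probability 1/9; weight (1/3)·(1/9) = 1/27.
If it is in envelope 3 (prior 1/3): only envelope 1 is available, probability 1; weight (1/3)·1 = 1/3.
The weights sum to 10/27.
So P(the cheque in envelope 3 | the presenter opened envelope 1) = (1/3) / (10/27) = 9/10.

9/10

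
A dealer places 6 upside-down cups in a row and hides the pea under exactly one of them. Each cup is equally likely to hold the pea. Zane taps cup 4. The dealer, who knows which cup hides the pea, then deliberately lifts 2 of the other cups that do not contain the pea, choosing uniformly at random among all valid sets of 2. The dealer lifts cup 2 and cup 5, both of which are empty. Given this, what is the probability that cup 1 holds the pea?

5/18

Consider each possible location of the pea in turn.
If it is under any of cups 1, 3, and 6 (prior 1/6 each): the dealer has 6 equally likely choices, so probability 1/6; weight (1/6)·(1/6) = 1/36 each.
If it is under either of cups 2 and 5 (prior 1/6 each): that cup was opened and seen not to hold the prize — ruled out; weight (1/6)·0 = 0 each.
If it is under cup 4 (prior 1/6): the dealer has 10 equally likely choices, so probability 1/10; weight (1/6)·(1/10) = 1/60.
The weights sum to 1/10.
So P(the pea under cup 1 | the dealer opened cup 2 and cup 5) = (1/36) / (1/10) = 5/18.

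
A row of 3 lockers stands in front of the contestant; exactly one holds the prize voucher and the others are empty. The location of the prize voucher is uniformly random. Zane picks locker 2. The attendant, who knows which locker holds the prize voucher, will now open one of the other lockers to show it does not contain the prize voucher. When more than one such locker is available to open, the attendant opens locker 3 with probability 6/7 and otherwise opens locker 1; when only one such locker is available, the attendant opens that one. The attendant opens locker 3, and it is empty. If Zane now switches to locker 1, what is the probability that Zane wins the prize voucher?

7/13

Apply Bayes' rule, conditioning on where the prize voucher actually is.
If it is in locker 1 (prior 1/3): only locker 3 is available, probability 1; weight (1/3)·1 = 1/3.
If it is in locker 2 (prior 1/3): locker 3 is available, opened with probability 6/7; weight (1/3)·(6/7) = 2/7.
If it is in locker 3 (prior 1/3): the attendant opened locker 3, so this case is ruled out; weight (1/3)·0 = 0.
The weights sum to 13/21.
So P(the prize voucher in locker 1 | the attendant opened locker 3) = (1/3) / (13/21) = 7/13.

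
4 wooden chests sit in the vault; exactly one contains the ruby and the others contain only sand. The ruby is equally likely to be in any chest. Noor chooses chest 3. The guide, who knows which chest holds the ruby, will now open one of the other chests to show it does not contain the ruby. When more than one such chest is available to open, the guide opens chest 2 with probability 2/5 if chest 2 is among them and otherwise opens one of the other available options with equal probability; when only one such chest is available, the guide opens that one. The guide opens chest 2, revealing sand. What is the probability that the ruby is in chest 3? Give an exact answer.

Condition on the true location of the ruby.
If it is in any of chests 1, 3, and 4 (prior 1/4 each): chest 2 is available, opened with probability 2/5; weight (1/4)·(2/5) = 1/10 each.
If it is in chest 2 (prior 1/4): the guide opened chest 2, so this case is ruled out; weight (1/4)·0 = 0.
The weights sum to 3/10.
So P(the ruby in chest 3 | the guide opened chest 2) = (1/10) / (3/10) = 1/3.

1/3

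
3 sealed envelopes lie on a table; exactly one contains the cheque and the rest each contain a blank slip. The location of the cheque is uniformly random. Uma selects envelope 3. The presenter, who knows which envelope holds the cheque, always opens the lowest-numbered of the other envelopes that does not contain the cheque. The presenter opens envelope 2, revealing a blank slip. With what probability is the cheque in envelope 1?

1

Condition on the true location of the cheque.
If it is in envelope 1 (prior 1/3): envelope 2 is the lowest-numbered option available, probability 1; weight (1/3)·1 = 1/3.
If it is in envelope 2 (prior 1/3): the presenter opened envelope 2, so this case is ruled out; weight (1/3)·0 = 0.
If it is in envelope 3 (prior 1/3): the presenter would have opened envelope 1 instead, probability 0; weight (1/3)·0 = 0.
The weights sum to 1/3.
So P(the cheque in envelope 1 | the presenter opened envelope 2) = (1/3) / (1/3) = 1.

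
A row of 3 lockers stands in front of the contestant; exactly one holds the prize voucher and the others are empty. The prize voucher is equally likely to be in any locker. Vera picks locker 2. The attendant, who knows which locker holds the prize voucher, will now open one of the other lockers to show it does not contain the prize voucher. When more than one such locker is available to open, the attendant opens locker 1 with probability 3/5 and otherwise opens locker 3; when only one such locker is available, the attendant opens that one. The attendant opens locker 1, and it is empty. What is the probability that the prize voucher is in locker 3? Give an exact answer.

Consider each possible location of the prize voucher in turn.
If it is in locker 1 (prior 1/3): the attendant opened locker 1, so this case is ruled out; weight (1/3)·0 = 0.
If it is in locker 2 (prior 1/3): locker 1 is available, opened with probability 3/5; weight (1/3)·(3/5) = 1/5.
If it is in locker 3 (prior 1/3): only locker 1 is available, probability 1; weight (1/3)·1 = 1/3.
The weights sum to 8/15.
So P(the prize voucher in locker 3 | the attendant opened locker 1) = (1/3) / (8/15) = 5/8.

5/8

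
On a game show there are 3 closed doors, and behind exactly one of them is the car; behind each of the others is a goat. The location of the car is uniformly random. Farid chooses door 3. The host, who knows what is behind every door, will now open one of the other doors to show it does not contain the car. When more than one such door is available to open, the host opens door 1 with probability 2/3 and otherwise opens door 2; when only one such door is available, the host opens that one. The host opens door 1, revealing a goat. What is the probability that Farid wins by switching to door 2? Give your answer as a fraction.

3/5

Consider each possible location of the car in turn.
If it is behind door 1 (prior 1/3): the host opened door 1, so this case is ruled out; weight (1/3)·0 = 0.
If it is behind door 2 (prior 1/3): only door 1 is available, probability 1; weight (1/3)·1 = 1/3.
If it is behind door 3 (prior 1/3): door 1 is available, opened with probability 2/3; weight (1/3)·(2/3) = 2/9.
The weights sum to 5/9.
So P(the car behind door 2 | the host opened door 1) = (1/3) / (5/9) = 3/5.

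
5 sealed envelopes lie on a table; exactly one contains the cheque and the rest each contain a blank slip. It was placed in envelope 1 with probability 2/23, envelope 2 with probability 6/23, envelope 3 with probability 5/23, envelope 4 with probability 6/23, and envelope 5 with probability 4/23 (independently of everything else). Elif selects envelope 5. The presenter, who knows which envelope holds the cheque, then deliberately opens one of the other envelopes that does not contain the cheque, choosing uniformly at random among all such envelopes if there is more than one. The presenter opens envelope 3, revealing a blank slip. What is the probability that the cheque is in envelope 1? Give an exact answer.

2/17

Apply Bayes' rule, conditioning on where the cheque actually is.
If it is in envelope 1 (prior 2/23): the presenter has 3 equally likely choices, so probability 1/3; weight (2/23)·(1/3) = 2/69.
If it is in either of envelopes 2 and 4 (prior 6/23 each): the presenter has 3 equally likely choices, so probability 1/3; weight (6/23)·(1/3) = 2/23 each.
If it is in envelope 3 (prior 5/23): the presenter opened envelope 3, so this case is ruled out; weight (5/23)·0 = 0.
If it is in envelope 5 (prior 4/23): the presenter has 4 equally likely choices, so probability 1/4; weight (4/23)·(1/4) = 1/23.
The weights sum to 17/69.
So P(the cheque in envelope 1 | the presenter opened envelope 3) = (2/69) / (17/69) = 2/17.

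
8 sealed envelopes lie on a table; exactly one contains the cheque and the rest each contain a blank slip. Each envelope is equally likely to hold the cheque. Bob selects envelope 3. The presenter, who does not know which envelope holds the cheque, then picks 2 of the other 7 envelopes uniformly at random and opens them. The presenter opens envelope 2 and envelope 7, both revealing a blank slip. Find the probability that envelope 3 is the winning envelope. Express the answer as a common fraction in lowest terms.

Because the presenter chose which envelopes to open without knowing where the cheque is, the choice is independent of the prize location. Learning that none of the 2 opened envelopes holds the cheque simply rules out those 2 locations and leaves the remaining 6 envelopes still equally likely by symmetry.
So P(the cheque in envelope 3) = 1/6.

1/6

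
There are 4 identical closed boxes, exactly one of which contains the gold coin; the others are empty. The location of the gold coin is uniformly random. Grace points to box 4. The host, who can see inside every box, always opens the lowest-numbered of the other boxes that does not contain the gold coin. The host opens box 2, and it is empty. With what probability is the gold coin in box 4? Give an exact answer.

0

Apply Bayes' rule, conditioning on where the gold coin actually is.
If it is in box 1 (prior 1/4): box 2 is the lowest-numbered option available, probability 1; weight (1/4)·1 = 1/4.
If it is in box 2 (prior 1/4): the host opened box 2, so this case is ruled out; weight (1/4)·0 = 0.
If it is in either of boxes 3 and 4 (prior 1/4 each): the host would have opened box 1 instead, probability 0; weight (1/4)·0 = 0 each.
The weights sum to 1/4.
So P(the gold coin in box 4 | the host opened box 2) = 0 / (1/4) = 0.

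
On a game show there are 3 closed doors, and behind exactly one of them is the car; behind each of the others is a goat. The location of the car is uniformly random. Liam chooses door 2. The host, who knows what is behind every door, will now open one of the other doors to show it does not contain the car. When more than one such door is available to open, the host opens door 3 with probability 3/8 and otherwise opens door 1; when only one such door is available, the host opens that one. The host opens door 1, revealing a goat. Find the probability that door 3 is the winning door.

8/13

Condition on the true location of the car.
If it is behind door 1 (prior 1/3): the host opened door 1, so this case is ruled out; weight (1/3)·0 = 0.
If it is behind door 2 (prior 1/3): door 3 is available but not opened, probability 5/8; weight (1/3)·(5/8) = 5/24.
If it is behind door 3 (prior 1/3): only door 1 is available, probability 1; weight (1/3)·1 = 1/3.
The weights sum to 13/24.
So P(the car behind door 3 | the host opened door 1) = (1/3) / (13/24) = 8/13.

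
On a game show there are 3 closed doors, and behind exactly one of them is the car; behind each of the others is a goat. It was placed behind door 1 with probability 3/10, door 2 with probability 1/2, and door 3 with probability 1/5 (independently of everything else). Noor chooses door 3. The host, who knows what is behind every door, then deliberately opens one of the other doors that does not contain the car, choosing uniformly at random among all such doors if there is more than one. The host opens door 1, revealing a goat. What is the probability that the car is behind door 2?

5/6

Condition on the true location of the car.
If it is behind door 1 (prior 3/10): the host opened door 1, so this case is ruled out; weight (3/10)·0 = 0.
If it is behind door 2 (prior 1/2): the host has no choice, probability 1; weight (1/2)·1 = 1/2.
If it is behind door 3 (prior 1/5): the host has 2 equally likely choices, so probability 1/2; weight (1/5)·(1/2) = 1/10.
The weights sum to 3/5.
So P(the car behind door 2 | the host opened door 1) = (1/2) / (3/5) = 5/6.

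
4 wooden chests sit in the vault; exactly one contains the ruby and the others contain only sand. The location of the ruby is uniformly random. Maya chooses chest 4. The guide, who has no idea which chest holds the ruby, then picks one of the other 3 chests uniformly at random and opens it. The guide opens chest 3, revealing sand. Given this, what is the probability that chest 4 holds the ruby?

Apply Bayes' rule, conditioning on where the ruby actually is.
If it is in any of chests 1, 2, and 4 (prior 1/4 each): the guide picks chest 3 with probability 1/3 regardless, and it is not the prize; weight (1/4)·(1/3) = 1/12 each.
If it is in chest 3 (prior 1/4): the guide opened chest 3, so this case is ruled out; weight (1/4)·0 = 0.
The weights sum to 1/4.
So P(the ruby in chest 4 | the guide opened chest 3) = (1/12) / (1/4) = 1/3.

1/3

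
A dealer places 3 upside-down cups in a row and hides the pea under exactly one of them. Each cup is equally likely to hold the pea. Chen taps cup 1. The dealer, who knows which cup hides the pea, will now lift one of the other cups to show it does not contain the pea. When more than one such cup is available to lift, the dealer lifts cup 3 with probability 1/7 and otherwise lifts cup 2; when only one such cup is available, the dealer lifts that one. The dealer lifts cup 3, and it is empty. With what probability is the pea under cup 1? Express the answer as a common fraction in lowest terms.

1/8

Apply Bayes' rule, conditioning on where the pea actually is.
If it is under cup 1 (prior 1/3): cup 3 is available, opened with probability 1/7; weight (1/3)·(1/7) = 1/21.
If it is under cup 2 (prior 1/3): only cup 3 is available, probability 1; weight (1/3)·1 = 1/3.
If it is under cup 3 (prior 1/3): the dealer opened cup 3, so this case is ruled out; weight (1/3)·0 = 0.
The weights sum to 8/21.
So P(the pea under cup 1 | the dealer opened cup 3) = (1/21) / (8/21) = 1/8.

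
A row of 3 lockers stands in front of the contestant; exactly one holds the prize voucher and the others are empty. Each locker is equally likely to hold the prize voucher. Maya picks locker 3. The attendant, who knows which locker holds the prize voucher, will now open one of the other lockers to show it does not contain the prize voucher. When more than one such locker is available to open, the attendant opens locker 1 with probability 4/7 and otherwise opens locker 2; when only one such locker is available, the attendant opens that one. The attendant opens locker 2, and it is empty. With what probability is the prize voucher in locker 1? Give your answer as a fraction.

Apply Bayes' rule, conditioning on where the prize voucher actually is.
If it is in locker 1 (prior 1/3): only locker 2 is available, probability 1; weight (1/3)·1 = 1/3.
If it is in locker 2 (prior 1/3): the attendant opened locker 2, so this case is ruled out; weight (1/3)·0 = 0.
If it is in locker 3 (prior 1/3): locker 1 is available but not opened, probability 3/7; weight (1/3)·(3/7) = 1/7.
The weights sum to 10/21.
So P(the prize voucher in locker 1 | the attendant opened locker 2) = (1/3) / (10/21) = 7/10.

7/10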